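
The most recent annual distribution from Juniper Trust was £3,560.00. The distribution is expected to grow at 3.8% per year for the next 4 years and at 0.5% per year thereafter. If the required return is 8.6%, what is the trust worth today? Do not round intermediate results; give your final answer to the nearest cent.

£49598.43

D_1 = 3695.28000
D_2 = 3835.70064
D_3 = 3981.45726
D_4 = 4132.75264
Terminal value at year 4: TV = D_4×(1+g_2)/(r−g_2) = 4153.41640/0.081 = 51276.74572
P_0 = D_1/(1+r)^1 + D_2/(1+r)^2 + D_3/(1+r)^3 + D_4/(1+r)^4 + TV/(1+r)^4
    = 3402.65193 + 3252.25848 + 3108.51225 + 2971.11944 + 36863.88935 = 49598.43145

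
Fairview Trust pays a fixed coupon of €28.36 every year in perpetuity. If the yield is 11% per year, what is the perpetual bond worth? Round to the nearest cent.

Level perpetuity: PV = C / r = €28.36 / 0.11 = €257.82

€257.82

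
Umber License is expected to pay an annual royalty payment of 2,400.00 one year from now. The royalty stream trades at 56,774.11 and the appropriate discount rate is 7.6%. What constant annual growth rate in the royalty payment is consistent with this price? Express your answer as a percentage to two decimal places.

P = D₁/(r−g) ⇒ g = r − D₁/P = 0.076 − 2,400.00/56,774.11 = 0.033727

3.37%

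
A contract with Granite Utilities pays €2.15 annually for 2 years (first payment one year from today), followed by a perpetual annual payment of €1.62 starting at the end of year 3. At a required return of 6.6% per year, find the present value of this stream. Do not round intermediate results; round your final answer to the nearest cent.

PV of 2-year annuity: €2.15 × [1 − (1+0.066)^−2] / 0.066 = 3.90890
Perpetuity value at year 2: €1.62 / 0.066 = 24.54545
PV of perpetuity: 24.54545 / (1+0.066)^2 = 21.60015
Total PV = 3.90890 + 21.60015 = 25.50904

€25.51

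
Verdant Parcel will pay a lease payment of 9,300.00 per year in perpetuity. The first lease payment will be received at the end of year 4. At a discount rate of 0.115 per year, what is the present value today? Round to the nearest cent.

58339.20

Value at end of year 3: C / r = 9,300.00 / 0.115 = 80,869.5652
Discount to today: PV = 80,869.5652 / (1 + 0.115)^3 = 80,869.5652 / 1.386196 = 58,339.20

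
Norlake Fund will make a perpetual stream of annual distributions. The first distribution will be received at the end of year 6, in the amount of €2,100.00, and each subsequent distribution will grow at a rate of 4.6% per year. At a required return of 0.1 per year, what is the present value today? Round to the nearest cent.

Value at end of year 5: C₁ / (r − g) = €2,100.00 / (0.1 − 0.046) = €38,888.8889
Discount to today: PV = €38,888.8889 / (1 + 0.1)^5 = €38,888.8889 / 1.610510 = €24,146.94

€24146.94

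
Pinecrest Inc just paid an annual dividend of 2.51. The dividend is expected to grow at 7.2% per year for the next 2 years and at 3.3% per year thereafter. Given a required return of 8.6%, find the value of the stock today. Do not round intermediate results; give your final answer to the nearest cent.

D_1 = 2.69072
D_2 = 2.88445
Terminal value at year 2: TV = D_2×(1+g_2)/(r−g_2) = 2.97964/0.053 = 56.21960
P_0 = D_1/(1+r)^1 + D_2/(1+r)^2 + TV/(1+r)^2
    = 2.47764 + 2.44570 + 47.66813 = 52.59147

52.59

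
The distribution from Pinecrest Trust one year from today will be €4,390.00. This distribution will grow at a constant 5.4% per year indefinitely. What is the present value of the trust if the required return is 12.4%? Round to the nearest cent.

Growing perpetuity: P = D₁ / (r − g) = €4,390.0000 / (0.124 − 0.054) = €62,714.29

€62714.29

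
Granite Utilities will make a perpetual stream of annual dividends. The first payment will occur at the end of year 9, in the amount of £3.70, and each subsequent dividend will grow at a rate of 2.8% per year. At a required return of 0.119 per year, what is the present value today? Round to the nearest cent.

£16.54

Value at end of year 8: C₁ / (r − g) = £3.70 / (0.119 − 0.028) = £40.6593
Discount to today: PV = £40.6593 / (1 + 0.119)^8 = £40.6593 / 2.458333 = £16.54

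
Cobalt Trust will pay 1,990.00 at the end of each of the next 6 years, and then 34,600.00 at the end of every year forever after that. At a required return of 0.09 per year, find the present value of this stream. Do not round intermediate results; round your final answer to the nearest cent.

238158.64

PV of 6-year annuity: 1,990.00 × [1 − (1+0.09)^−6] / 0.09 = 8926.97799
Perpetuity value at year 6: 34,600.00 / 0.09 = 384444.44444
PV of perpetuity: 384444.44444 / (1+0.09)^6 = 229231.66122
Total PV = 8926.97799 + 229231.66122 = 238158.63922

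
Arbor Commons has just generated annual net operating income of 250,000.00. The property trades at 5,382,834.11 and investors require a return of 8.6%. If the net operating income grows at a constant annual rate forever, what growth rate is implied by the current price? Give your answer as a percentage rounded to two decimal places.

3.78%

P = D₀(1+g)/(r−g) ⇒ P(r−g) = D₀(1+g) ⇒ g(P+D₀) = P·r − D₀
g = (P·r − D₀)/(P + D₀) = (5,382,834.11×0.086 − 250,000.00) / (5,382,834.11 + 250,000.00) = 0.037800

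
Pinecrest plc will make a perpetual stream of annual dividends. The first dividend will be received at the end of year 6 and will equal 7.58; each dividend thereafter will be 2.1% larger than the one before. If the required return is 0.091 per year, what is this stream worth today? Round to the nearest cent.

Value at end of year 5: C₁ / (r − g) = 7.58 / (0.091 − 0.021) = 108.2857
Discount to today: PV = 108.2857 / (1 + 0.091)^5 = 108.2857 / 1.545695 = 70.06

70.06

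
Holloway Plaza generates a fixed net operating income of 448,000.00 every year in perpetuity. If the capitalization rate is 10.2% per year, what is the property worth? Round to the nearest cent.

Level perpetuity: PV = C / r = 448,000.00 / 0.102 = 4,392,156.86

4392156.86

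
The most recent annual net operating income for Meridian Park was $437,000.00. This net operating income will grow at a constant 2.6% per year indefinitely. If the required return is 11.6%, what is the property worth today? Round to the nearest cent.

D₁ = D₀ × (1 + g) = $437,000.00 × 1.026 = $448,362.0000
Growing perpetuity: P = D₁ / (r − g) = $448,362.0000 / (0.116 − 0.026) = $4,981,800.00

$4981800.00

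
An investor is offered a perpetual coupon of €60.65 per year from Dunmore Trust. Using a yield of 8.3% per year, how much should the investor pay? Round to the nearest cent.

€730.72

Level perpetuity: PV = C / r = €60.65 / 0.083 = €730.72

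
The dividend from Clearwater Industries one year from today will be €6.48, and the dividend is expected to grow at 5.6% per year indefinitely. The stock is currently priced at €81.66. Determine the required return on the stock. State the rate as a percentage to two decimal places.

13.54%

P = D₁/(r − g) ⇒ r = D₁/P + g = €6.4800/€81.66 + 0.056 = 0.079353 + 0.056 = 0.135353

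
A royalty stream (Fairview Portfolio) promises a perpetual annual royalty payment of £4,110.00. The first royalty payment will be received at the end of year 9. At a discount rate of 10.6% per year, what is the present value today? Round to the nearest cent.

Value at end of year 8: C / r = £4,110.00 / 0.106 = £38,773.5849
Discount to today: PV = £38,773.5849 / (1 + 0.106)^8 = £38,773.5849 / 2.238933 = £17,317.89

£17317.89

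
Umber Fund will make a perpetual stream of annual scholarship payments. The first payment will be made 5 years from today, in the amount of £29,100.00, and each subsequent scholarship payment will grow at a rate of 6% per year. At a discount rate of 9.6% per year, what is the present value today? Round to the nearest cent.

Value at end of year 4: C₁ / (r − g) = £29,100.00 / (0.096 − 0.06) = £808,333.3333
Discount to today: PV = £808,333.3333 / (1 + 0.096)^4 = £808,333.3333 / 1.442920 = £560,206.67

£560206.67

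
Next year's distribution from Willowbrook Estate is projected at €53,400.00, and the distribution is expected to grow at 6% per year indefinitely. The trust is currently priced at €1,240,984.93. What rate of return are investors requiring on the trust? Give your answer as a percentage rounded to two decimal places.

10.30%

P = D₁/(r − g) ⇒ r = D₁/P + g = €53,400.0000/€1,240,984.93 + 0.06 = 0.043030 + 0.06 = 0.103030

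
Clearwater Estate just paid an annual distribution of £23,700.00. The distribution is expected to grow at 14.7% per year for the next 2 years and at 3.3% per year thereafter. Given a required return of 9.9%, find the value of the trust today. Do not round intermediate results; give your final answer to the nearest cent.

£454601.58

D_1 = 27183.90000
D_2 = 31179.93330
Terminal value at year 2: TV = D_2×(1+g_2)/(r−g_2) = 32208.87110/0.066 = 488013.19847
P_0 = D_1/(1+r)^1 + D_2/(1+r)^2 + TV/(1+r)^2
    = 24735.12284 + 25815.45577 + 404050.99720 = 454601.57581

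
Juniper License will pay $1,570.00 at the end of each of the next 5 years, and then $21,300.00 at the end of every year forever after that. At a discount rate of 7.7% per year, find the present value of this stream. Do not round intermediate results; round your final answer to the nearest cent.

$197220.38

PV of 5-year annuity: $1,570.00 × [1 − (1+0.077)^−5] / 0.077 = 6318.43388
Perpetuity value at year 5: $21,300.00 / 0.077 = 276623.37662
PV of perpetuity: 276623.37662 / (1+0.077)^5 = 190901.94876
Total PV = 6318.43388 + 190901.94876 = 197220.38265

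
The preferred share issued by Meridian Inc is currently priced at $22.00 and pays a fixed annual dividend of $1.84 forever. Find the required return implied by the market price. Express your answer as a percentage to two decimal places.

P = C/r ⇒ r = C/P = $1.84/$22.00 = 0.083636

8.36%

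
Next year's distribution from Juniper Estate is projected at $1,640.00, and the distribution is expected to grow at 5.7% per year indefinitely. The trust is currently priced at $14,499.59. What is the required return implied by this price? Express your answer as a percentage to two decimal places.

P = D₁/(r − g) ⇒ r = D₁/P + g = $1,640.0000/$14,499.59 + 0.057 = 0.113107 + 0.057 = 0.170107

17.01%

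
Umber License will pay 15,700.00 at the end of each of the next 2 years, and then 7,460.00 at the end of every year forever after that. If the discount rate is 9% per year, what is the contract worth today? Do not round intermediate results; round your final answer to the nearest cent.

97383.97

PV of 2-year annuity: 15,700.00 × [1 − (1+0.09)^−2] / 0.09 = 27618.04562
Perpetuity value at year 2: 7,460.00 / 0.09 = 82888.88889
PV of perpetuity: 82888.88889 / (1+0.09)^2 = 69765.91944
Total PV = 27618.04562 + 69765.91944 = 97383.96506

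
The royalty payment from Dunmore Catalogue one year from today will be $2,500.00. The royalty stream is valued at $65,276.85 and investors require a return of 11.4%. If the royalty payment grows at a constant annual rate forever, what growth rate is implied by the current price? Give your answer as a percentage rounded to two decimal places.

7.57%

P = D₁/(r−g) ⇒ g = r − D₁/P = 0.114 − $2,500.00/$65,276.85 = 0.075702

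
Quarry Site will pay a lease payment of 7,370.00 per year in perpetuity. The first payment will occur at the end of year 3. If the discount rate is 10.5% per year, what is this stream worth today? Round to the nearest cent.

Value at end of year 2: C / r = 7,370.00 / 0.105 = 70,190.4762
Discount to today: PV = 70,190.4762 / (1 + 0.105)^2 = 70,190.4762 / 1.221025 = 57,484.88

57484.88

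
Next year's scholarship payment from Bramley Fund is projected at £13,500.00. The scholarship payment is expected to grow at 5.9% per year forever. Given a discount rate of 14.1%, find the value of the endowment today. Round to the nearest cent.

Growing perpetuity: P = D₁ / (r − g) = £13,500.0000 / (0.141 − 0.059) = £164,634.15

£164634.15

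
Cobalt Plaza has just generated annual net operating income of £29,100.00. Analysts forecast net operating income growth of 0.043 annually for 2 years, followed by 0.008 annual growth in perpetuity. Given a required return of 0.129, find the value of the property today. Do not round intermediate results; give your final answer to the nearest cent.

£258613.37

D_1 = 30351.30000
D_2 = 31656.40590
Terminal value at year 2: TV = D_2×(1+g_2)/(r−g_2) = 31909.65715/0.121 = 263716.17477
P_0 = D_1/(1+r)^1 + D_2/(1+r)^2 + TV/(1+r)^2
    = 26883.34810 + 24835.54656 + 206894.47050 = 258613.36515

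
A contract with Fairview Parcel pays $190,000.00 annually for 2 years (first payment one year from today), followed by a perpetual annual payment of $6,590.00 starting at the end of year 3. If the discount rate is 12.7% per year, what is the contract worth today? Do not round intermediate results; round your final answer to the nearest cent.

$359034.21

PV of 2-year annuity: $190,000.00 × [1 − (1+0.127)^−2] / 0.127 = 318180.27933
Perpetuity value at year 2: $6,590.00 / 0.127 = 51889.76378
PV of perpetuity: 51889.76378 / (1+0.127)^2 = 40853.93199
Total PV = 318180.27933 + 40853.93199 = 359034.21131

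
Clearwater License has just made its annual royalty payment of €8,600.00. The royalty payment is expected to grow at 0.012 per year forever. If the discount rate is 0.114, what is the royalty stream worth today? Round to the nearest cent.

D₁ = D₀ × (1 + g) = €8,600.00 × 1.012 = €8,703.2000
Growing perpetuity: P = D₁ / (r − g) = €8,703.2000 / (0.114 − 0.012) = €85,325.49

€85325.49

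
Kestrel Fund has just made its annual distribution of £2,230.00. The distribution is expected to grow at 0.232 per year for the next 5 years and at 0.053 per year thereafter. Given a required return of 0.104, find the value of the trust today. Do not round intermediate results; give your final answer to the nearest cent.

D_1 = 2747.36000
D_2 = 3384.74752
D_3 = 4170.00894
D_4 = 5137.45102
D_5 = 6329.33966
Terminal value at year 5: TV = D_5×(1+g_2)/(r−g_2) = 6664.79466/0.051 = 130682.24820
P_0 = D_1/(1+r)^1 + D_2/(1+r)^2 + D_3/(1+r)^3 + D_4/(1+r)^4 + D_5/(1+r)^5 + TV/(1+r)^5
    = 2488.55072 + 2777.07834 + 3099.05844 + 3458.36957 + 3859.33995 + 79684.01899 = 95366.41602

£95366.42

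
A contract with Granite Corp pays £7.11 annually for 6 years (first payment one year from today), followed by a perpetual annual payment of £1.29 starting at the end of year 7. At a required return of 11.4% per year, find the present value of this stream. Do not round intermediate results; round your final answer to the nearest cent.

£35.66

PV of 6-year annuity: £7.11 × [1 − (1+0.114)^−6] / 0.114 = 29.73568
Perpetuity value at year 6: £1.29 / 0.114 = 11.31579
PV of perpetuity: 11.31579 / (1+0.114)^6 = 5.92071
Total PV = 29.73568 + 5.92071 = 35.65639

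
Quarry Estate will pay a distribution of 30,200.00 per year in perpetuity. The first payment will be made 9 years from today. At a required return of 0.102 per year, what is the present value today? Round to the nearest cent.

Value at end of year 8: C / r = 30,200.00 / 0.102 = 296,078.4314
Discount to today: PV = 296,078.4314 / (1 + 0.102)^8 = 296,078.4314 / 2.174967 = 136,130.05

136130.05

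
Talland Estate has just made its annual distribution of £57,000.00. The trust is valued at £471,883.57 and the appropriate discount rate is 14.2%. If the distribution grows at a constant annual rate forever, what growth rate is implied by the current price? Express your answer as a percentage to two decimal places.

1.89%

P = D₀(1+g)/(r−g) ⇒ P(r−g) = D₀(1+g) ⇒ g(P+D₀) = P·r − D₀
g = (P·r − D₀)/(P + D₀) = (£471,883.57×0.142 − £57,000.00) / (£471,883.57 + £57,000.00) = 0.018922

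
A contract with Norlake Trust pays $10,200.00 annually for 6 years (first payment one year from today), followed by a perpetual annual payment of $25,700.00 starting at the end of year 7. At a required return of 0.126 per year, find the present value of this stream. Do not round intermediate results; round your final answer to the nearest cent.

$141309.82

PV of 6-year annuity: $10,200.00 × [1 − (1+0.126)^−6] / 0.126 = 41233.29153
Perpetuity value at year 6: $25,700.00 / 0.126 = 203968.25397
PV of perpetuity: 203968.25397 / (1+0.126)^6 = 100076.52923
Total PV = 41233.29153 + 100076.52923 = 141309.82076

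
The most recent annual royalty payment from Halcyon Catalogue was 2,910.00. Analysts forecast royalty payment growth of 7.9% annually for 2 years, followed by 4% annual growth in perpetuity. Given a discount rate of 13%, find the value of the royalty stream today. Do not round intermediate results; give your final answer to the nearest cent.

36091.75

D_1 = 3139.89000
D_2 = 3387.94131
Terminal value at year 2: TV = D_2×(1+g_2)/(r−g_2) = 3523.45896/0.09 = 39149.54403
P_0 = D_1/(1+r)^1 + D_2/(1+r)^2 + TV/(1+r)^2
    = 2778.66372 + 2653.25500 + 30659.83556 = 36091.75428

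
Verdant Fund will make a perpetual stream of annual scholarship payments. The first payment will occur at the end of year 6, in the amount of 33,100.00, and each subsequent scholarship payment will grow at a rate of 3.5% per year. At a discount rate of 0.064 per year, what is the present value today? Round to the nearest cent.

836993.06

Value at end of year 5: C₁ / (r − g) = 33,100.00 / (0.064 − 0.035) = 1,141,379.3103
Discount to today: PV = 1,141,379.3103 / (1 + 0.064)^5 = 1,141,379.3103 / 1.363666 = 836,993.06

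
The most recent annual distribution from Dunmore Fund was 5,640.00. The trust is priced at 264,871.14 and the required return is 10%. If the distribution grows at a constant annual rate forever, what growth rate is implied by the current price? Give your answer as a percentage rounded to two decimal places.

P = D₀(1+g)/(r−g) ⇒ P(r−g) = D₀(1+g) ⇒ g(P+D₀) = P·r − D₀
g = (P·r − D₀)/(P + D₀) = (264,871.14×0.1 − 5,640.00) / (264,871.14 + 5,640.00) = 0.077066

7.71%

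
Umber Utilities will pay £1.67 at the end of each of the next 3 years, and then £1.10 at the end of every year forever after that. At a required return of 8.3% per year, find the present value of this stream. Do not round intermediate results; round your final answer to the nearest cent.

£14.71

PV of 3-year annuity: £1.67 × [1 − (1+0.083)^−3] / 0.083 = 4.28056
Perpetuity value at year 3: £1.10 / 0.083 = 13.25301
PV of perpetuity: 13.25301 / (1+0.083)^3 = 10.43348
Total PV = 4.28056 + 10.43348 = 14.71404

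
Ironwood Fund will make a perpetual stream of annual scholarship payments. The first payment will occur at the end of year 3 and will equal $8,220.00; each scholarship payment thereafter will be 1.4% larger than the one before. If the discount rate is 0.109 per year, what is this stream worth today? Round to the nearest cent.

Value at end of year 2: C₁ / (r − g) = $8,220.00 / (0.109 − 0.014) = $86,526.3158
Discount to today: PV = $86,526.3158 / (1 + 0.109)^2 = $86,526.3158 / 1.229881 = $70,353.40

$70353.40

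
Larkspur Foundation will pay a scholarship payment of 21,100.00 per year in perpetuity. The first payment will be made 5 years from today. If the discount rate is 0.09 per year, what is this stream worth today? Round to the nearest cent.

Value at end of year 4: C / r = 21,100.00 / 0.09 = 234,444.4444
Discount to today: PV = 234,444.4444 / (1 + 0.09)^4 = 234,444.4444 / 1.411582 = 166,086.36

166086.36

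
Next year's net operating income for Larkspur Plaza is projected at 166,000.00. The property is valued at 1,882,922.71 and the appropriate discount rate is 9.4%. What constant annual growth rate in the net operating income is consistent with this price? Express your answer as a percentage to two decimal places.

P = D₁/(r−g) ⇒ g = r − D₁/P = 0.094 − 166,000.00/1,882,922.71 = 0.005839

0.58%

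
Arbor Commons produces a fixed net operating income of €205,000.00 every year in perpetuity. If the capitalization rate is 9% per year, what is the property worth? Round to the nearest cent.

€2277777.78

Level perpetuity: PV = C / r = €205,000.00 / 0.09 = €2,277,777.78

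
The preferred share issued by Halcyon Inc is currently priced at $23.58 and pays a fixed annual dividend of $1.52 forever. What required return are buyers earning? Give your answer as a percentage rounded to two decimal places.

6.45%

P = C/r ⇒ r = C/P = $1.52/$23.58 = 0.064461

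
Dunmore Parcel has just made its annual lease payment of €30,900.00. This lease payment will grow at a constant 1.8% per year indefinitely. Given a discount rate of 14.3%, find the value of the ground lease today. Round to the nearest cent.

€251649.60

D₁ = D₀ × (1 + g) = €30,900.00 × 1.018 = €31,456.2000
Growing perpetuity: P = D₁ / (r − g) = €31,456.2000 / (0.143 − 0.018) = €251,649.60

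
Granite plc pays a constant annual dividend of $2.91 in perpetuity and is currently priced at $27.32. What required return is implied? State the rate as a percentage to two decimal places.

10.65%

P = C/r ⇒ r = C/P = $2.91/$27.32 = 0.106515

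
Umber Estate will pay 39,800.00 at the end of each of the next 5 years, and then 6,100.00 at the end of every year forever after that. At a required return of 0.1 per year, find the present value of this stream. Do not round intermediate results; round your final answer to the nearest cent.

188749.51

PV of 5-year annuity: 39,800.00 × [1 − (1+0.1)^−5] / 0.1 = 150873.31342
Perpetuity value at year 5: 6,100.00 / 0.1 = 61000.00000
PV of perpetuity: 61000.00000 / (1+0.1)^5 = 37876.20071
Total PV = 150873.31342 + 37876.20071 = 188749.51413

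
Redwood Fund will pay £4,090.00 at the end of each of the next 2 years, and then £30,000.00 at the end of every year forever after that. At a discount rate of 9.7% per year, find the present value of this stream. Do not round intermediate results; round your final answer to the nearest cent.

£264128.89

PV of 2-year annuity: £4,090.00 × [1 − (1+0.097)^−2] / 0.097 = 7127.02830
Perpetuity value at year 2: £30,000.00 / 0.097 = 309278.35052
PV of perpetuity: 309278.35052 / (1+0.097)^2 = 257001.85931
Total PV = 7127.02830 + 257001.85931 = 264128.88761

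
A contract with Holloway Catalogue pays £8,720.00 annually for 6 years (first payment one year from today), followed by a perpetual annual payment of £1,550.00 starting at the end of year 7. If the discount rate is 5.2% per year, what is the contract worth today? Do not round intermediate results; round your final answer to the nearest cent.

PV of 6-year annuity: £8,720.00 × [1 − (1+0.052)^−6] / 0.052 = 43978.34946
Perpetuity value at year 6: £1,550.00 / 0.052 = 29807.69231
PV of perpetuity: 29807.69231 / (1+0.052)^6 = 21990.43982
Total PV = 43978.34946 + 21990.43982 = 65968.78928

£65968.79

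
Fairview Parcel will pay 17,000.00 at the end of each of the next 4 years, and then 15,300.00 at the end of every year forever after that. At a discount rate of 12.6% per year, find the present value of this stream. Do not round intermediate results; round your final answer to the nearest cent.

126527.49

PV of 4-year annuity: 17,000.00 × [1 − (1+0.126)^−4] / 0.126 = 50989.16789
Perpetuity value at year 4: 15,300.00 / 0.126 = 121428.57143
PV of perpetuity: 121428.57143 / (1+0.126)^4 = 75538.32033
Total PV = 50989.16789 + 75538.32033 = 126527.48822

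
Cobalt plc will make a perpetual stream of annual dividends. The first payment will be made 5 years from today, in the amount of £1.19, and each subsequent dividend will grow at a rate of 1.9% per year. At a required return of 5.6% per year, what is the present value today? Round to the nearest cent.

Value at end of year 4: C₁ / (r − g) = £1.19 / (0.056 − 0.019) = £32.1622
Discount to today: PV = £32.1622 / (1 + 0.056)^4 = £32.1622 / 1.243528 = £25.86

£25.86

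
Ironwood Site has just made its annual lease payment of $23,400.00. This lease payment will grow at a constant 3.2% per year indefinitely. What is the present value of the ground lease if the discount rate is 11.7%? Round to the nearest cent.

$284103.53

D₁ = D₀ × (1 + g) = $23,400.00 × 1.032 = $24,148.8000
Growing perpetuity: P = D₁ / (r − g) = $24,148.8000 / (0.117 − 0.032) = $284,103.53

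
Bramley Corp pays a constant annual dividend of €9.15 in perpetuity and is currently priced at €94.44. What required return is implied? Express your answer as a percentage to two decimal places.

P = C/r ⇒ r = C/P = €9.15/€94.44 = 0.096887

9.69%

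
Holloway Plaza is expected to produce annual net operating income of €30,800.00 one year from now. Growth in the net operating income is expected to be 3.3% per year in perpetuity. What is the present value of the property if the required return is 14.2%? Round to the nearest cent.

€282568.81

Growing perpetuity: P = D₁ / (r − g) = €30,800.0000 / (0.142 − 0.033) = €282,568.81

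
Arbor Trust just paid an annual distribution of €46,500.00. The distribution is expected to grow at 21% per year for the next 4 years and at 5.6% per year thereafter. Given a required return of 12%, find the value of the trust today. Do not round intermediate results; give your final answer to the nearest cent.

D_1 = 56265.00000
D_2 = 68080.65000
D_3 = 82377.58650
D_4 = 99676.87967
Terminal value at year 4: TV = D_4×(1+g_2)/(r−g_2) = 105258.78493/0.064 = 1644668.51447
P_0 = D_1/(1+r)^1 + D_2/(1+r)^2 + D_3/(1+r)^3 + D_4/(1+r)^4 + TV/(1+r)^4
    = 50236.60714 + 54273.47736 + 58634.73893 + 63346.45903 + 1045216.57393 = 1271707.85639

€1271707.86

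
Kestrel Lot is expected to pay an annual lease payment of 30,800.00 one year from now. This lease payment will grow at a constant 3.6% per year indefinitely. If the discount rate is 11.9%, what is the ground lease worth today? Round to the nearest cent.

371084.34

Growing perpetuity: P = D₁ / (r − g) = 30,800.0000 / (0.119 − 0.036) = 371,084.34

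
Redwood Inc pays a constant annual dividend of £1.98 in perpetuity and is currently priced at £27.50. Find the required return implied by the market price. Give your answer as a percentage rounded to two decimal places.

7.20%

P = C/r ⇒ r = C/P = £1.98/£27.50 = 0.072000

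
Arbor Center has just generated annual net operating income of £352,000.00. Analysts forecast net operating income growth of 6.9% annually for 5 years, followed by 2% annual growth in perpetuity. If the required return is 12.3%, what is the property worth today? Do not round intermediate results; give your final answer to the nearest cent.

D_1 = 376288.00000
D_2 = 402251.87200
D_3 = 430007.25117
D_4 = 459677.75150
D_5 = 491395.51635
Terminal value at year 5: TV = D_5×(1+g_2)/(r−g_2) = 501223.42668/0.103 = 4866246.86096
P_0 = D_1/(1+r)^1 + D_2/(1+r)^2 + D_3/(1+r)^3 + D_4/(1+r)^4 + D_5/(1+r)^5 + TV/(1+r)^5
    = 335073.90917 + 318961.71764 + 303624.28865 + 289024.36738 + 275126.49041 + 2724553.59432 = 4246364.36756

£4246364.37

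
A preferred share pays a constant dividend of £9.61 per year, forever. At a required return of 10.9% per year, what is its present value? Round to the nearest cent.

£88.17

Level perpetuity: PV = C / r = £9.61 / 0.109 = £88.17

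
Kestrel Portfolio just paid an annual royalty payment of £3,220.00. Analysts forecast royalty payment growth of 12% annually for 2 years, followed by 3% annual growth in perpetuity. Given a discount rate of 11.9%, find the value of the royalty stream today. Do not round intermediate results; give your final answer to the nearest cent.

D_1 = 3606.40000
D_2 = 4039.16800
Terminal value at year 2: TV = D_2×(1+g_2)/(r−g_2) = 4160.34304/0.089 = 46745.42742
P_0 = D_1/(1+r)^1 + D_2/(1+r)^2 + TV/(1+r)^2
    = 3222.87757 + 3225.75771 + 37331.80271 = 43780.43799

£43780.44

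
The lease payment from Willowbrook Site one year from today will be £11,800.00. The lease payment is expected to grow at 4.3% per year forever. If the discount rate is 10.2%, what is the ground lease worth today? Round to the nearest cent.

£200000.00

Growing perpetuity: P = D₁ / (r − g) = £11,800.0000 / (0.102 − 0.043) = £200,000.00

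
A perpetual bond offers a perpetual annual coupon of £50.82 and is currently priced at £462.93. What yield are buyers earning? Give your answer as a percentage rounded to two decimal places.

10.98%

P = C/r ⇒ r = C/P = £50.82/£462.93 = 0.109779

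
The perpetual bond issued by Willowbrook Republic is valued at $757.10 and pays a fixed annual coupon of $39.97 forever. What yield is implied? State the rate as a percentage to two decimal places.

5.28%

P = C/r ⇒ r = C/P = $39.97/$757.10 = 0.052794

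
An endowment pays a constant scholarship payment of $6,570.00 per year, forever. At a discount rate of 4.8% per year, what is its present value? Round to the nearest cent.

Level perpetuity: PV = C / r = $6,570.00 / 0.048 = $136,875.00

$136875.00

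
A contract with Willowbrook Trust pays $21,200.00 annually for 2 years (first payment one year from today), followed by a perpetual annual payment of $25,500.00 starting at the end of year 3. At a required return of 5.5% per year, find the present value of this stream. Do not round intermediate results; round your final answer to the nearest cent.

$455697.19

PV of 2-year annuity: $21,200.00 × [1 − (1+0.055)^−2] / 0.055 = 39141.97794
Perpetuity value at year 2: $25,500.00 / 0.055 = 463636.36364
PV of perpetuity: 463636.36364 / (1+0.055)^2 = 416555.21092
Total PV = 39141.97794 + 416555.21092 = 455697.18886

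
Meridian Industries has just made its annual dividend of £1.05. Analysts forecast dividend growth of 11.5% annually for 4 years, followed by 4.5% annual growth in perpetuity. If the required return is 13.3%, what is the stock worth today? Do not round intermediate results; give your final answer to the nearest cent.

D_1 = 1.17075
D_2 = 1.30539
D_3 = 1.45551
D_4 = 1.62289
Terminal value at year 4: TV = D_4×(1+g_2)/(r−g_2) = 1.69592/0.088 = 19.27180
P_0 = D_1/(1+r)^1 + D_2/(1+r)^2 + D_3/(1+r)^3 + D_4/(1+r)^4 + TV/(1+r)^4
    = 1.03332 + 1.01690 + 1.00075 + 0.98485 + 11.69507 = 15.73088

£15.73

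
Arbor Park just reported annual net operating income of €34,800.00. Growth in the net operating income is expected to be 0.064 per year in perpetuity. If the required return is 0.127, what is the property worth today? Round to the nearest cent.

€587733.33

D₁ = D₀ × (1 + g) = €34,800.00 × 1.064 = €37,027.2000
Growing perpetuity: P = D₁ / (r − g) = €37,027.2000 / (0.127 − 0.064) = €587,733.33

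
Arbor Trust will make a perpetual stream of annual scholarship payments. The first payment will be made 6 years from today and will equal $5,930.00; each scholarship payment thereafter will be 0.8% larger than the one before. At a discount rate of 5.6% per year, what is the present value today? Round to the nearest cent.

$94079.25

Value at end of year 5: C₁ / (r − g) = $5,930.00 / (0.056 − 0.008) = $123,541.6667
Discount to today: PV = $123,541.6667 / (1 + 0.056)^5 = $123,541.6667 / 1.313166 = $94,079.25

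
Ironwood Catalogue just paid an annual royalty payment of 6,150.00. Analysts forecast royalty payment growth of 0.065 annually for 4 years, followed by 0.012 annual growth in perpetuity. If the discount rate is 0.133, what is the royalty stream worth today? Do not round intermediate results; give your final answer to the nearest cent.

D_1 = 6549.75000
D_2 = 6975.48375
D_3 = 7428.89019
D_4 = 7911.76806
Terminal value at year 4: TV = D_4×(1+g_2)/(r−g_2) = 8006.70927/0.121 = 66171.15102
P_0 = D_1/(1+r)^1 + D_2/(1+r)^2 + D_3/(1+r)^3 + D_4/(1+r)^4 + TV/(1+r)^4
    = 5780.89144 + 5433.93591 + 5107.80383 + 4801.24544 + 40155.87093 = 61279.74754

61279.75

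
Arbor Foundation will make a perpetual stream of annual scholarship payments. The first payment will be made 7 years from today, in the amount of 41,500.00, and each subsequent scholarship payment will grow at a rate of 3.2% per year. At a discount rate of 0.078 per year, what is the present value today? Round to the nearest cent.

574880.66

Value at end of year 6: C₁ / (r − g) = 41,500.00 / (0.078 − 0.032) = 902,173.9130
Discount to today: PV = 902,173.9130 / (1 + 0.078)^6 = 902,173.9130 / 1.569324 = 574,880.66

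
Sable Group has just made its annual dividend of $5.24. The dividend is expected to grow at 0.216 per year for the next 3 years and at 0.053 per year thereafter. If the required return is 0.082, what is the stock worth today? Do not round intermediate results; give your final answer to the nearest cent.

D_1 = 6.37184
D_2 = 7.74816
D_3 = 9.42176
Terminal value at year 3: TV = D_3×(1+g_2)/(r−g_2) = 9.92111/0.029 = 342.10733
P_0 = D_1/(1+r)^1 + D_2/(1+r)^2 + D_3/(1+r)^3 + TV/(1+r)^3
    = 5.88895 + 6.61826 + 7.43790 + 270.07265 = 290.01775

$290.02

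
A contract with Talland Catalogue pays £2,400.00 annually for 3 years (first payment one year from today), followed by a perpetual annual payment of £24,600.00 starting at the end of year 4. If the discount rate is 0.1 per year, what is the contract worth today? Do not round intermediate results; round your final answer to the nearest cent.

£190791.89

PV of 3-year annuity: £2,400.00 × [1 − (1+0.1)^−3] / 0.1 = 5968.44478
Perpetuity value at year 3: £24,600.00 / 0.1 = 246000.00000
PV of perpetuity: 246000.00000 / (1+0.1)^3 = 184823.44102
Total PV = 5968.44478 + 184823.44102 = 190791.88580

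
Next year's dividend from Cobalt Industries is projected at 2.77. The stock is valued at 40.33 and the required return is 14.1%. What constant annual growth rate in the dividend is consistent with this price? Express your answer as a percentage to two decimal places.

7.23%

P = D₁/(r−g) ⇒ g = r − D₁/P = 0.141 − 2.77/40.33 = 0.072317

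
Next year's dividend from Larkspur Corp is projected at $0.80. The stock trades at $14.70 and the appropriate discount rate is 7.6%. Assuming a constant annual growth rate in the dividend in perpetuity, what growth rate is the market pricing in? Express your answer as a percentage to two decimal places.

P = D₁/(r−g) ⇒ g = r − D₁/P = 0.076 − $0.80/$14.70 = 0.021578

2.16%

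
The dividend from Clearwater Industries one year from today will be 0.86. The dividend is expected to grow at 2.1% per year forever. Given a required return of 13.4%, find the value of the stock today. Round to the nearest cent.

7.61

Growing perpetuity: P = D₁ / (r − g) = 0.8600 / (0.134 − 0.021) = 7.61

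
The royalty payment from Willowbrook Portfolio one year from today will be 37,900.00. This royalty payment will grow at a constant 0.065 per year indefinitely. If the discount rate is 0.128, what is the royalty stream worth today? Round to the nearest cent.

601587.30

Growing perpetuity: P = D₁ / (r − g) = 37,900.0000 / (0.128 − 0.065) = 601,587.30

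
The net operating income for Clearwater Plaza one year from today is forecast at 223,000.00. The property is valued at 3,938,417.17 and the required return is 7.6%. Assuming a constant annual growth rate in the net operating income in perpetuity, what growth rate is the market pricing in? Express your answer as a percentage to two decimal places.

1.94%

P = D₁/(r−g) ⇒ g = r − D₁/P = 0.076 − 223,000.00/3,938,417.17 = 0.019378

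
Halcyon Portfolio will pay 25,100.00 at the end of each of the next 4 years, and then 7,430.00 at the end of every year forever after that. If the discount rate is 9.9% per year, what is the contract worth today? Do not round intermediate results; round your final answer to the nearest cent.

PV of 4-year annuity: 25,100.00 × [1 − (1+0.099)^−4] / 0.099 = 79736.15988
Perpetuity value at year 4: 7,430.00 / 0.099 = 75050.50505
PV of perpetuity: 75050.50505 / (1+0.099)^4 = 51447.33103
Total PV = 79736.15988 + 51447.33103 = 131183.49091

131183.49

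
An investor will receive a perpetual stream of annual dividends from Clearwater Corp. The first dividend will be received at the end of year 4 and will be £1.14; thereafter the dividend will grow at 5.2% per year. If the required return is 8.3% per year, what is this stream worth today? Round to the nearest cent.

£28.95

Value at end of year 3: C₁ / (r − g) = £1.14 / (0.083 − 0.052) = £36.7742
Discount to today: PV = £36.7742 / (1 + 0.083)^3 = £36.7742 / 1.270239 = £28.95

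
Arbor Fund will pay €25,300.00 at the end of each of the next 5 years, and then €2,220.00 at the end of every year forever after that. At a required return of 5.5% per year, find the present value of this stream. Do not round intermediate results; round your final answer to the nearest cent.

€138921.80

PV of 5-year annuity: €25,300.00 × [1 − (1+0.055)^−5] / 0.055 = 108038.19723
Perpetuity value at year 5: €2,220.00 / 0.055 = 40363.63636
PV of perpetuity: 40363.63636 / (1+0.055)^5 = 30883.60483
Total PV = 108038.19723 + 30883.60483 = 138921.80206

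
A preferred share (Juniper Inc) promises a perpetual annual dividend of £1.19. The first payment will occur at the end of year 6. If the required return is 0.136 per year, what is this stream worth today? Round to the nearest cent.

Value at end of year 5: C / r = £1.19 / 0.136 = £8.7500
Discount to today: PV = £8.7500 / (1 + 0.136)^5 = £8.7500 / 1.891872 = £4.63

£4.63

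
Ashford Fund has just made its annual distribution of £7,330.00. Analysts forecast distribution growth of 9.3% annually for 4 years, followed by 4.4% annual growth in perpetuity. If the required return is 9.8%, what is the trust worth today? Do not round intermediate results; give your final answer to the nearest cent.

D_1 = 8011.69000
D_2 = 8756.77717
D_3 = 9571.15745
D_4 = 10461.27509
Terminal value at year 4: TV = D_4×(1+g_2)/(r−g_2) = 10921.57119/0.054 = 202251.31839
P_0 = D_1/(1+r)^1 + D_2/(1+r)^2 + D_3/(1+r)^3 + D_4/(1+r)^4 + TV/(1+r)^4
    = 7296.62113 + 7263.39426 + 7230.31869 + 7197.39374 + 139149.61236 = 168137.34018

£168137.34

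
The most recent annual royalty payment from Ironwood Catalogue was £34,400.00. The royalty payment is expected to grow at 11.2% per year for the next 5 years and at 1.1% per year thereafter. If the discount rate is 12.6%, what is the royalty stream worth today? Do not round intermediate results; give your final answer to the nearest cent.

£449771.76

D_1 = 38252.80000
D_2 = 42537.11360
D_3 = 47301.27032
D_4 = 52599.01260
D_5 = 58490.10201
Terminal value at year 5: TV = D_5×(1+g_2)/(r−g_2) = 59133.49313/0.115 = 514204.28811
P_0 = D_1/(1+r)^1 + D_2/(1+r)^2 + D_3/(1+r)^3 + D_4/(1+r)^4 + D_5/(1+r)^5 + TV/(1+r)^5
    = 33972.29130 + 33549.90046 + 33132.76138 + 32720.80875 + 32313.97809 + 284082.01611 = 449771.75610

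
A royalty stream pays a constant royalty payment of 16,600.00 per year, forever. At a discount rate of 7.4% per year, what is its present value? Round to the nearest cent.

224324.32

Level perpetuity: PV = C / r = 16,600.00 / 0.074 = 224,324.32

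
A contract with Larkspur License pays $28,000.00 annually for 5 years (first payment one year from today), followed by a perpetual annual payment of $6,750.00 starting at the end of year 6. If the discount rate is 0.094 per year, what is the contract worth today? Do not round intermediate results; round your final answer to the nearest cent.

PV of 5-year annuity: $28,000.00 × [1 − (1+0.094)^−5] / 0.094 = 107789.21345
Perpetuity value at year 5: $6,750.00 / 0.094 = 71808.51064
PV of perpetuity: 71808.51064 / (1+0.094)^5 = 45823.61097
Total PV = 107789.21345 + 45823.61097 = 153612.82442

$153612.82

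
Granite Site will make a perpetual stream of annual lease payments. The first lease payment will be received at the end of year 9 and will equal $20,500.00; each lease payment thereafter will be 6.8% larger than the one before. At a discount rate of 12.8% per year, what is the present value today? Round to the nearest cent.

Value at end of year 8: C₁ / (r − g) = $20,500.00 / (0.128 − 0.068) = $341,666.6667
Discount to today: PV = $341,666.6667 / (1 + 0.128)^8 = $341,666.6667 / 2.621035 = $130,355.64

$130355.64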